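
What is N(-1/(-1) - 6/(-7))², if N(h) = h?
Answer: 169/49 ≈ 3.4490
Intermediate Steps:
N(-1/(-1) - 6/(-7))² = (-1/(-1) - 6/(-7))² = (-1*(-1) - 6*(-⅐))² = (1 + 6/7)² = (13/7)² = 169/49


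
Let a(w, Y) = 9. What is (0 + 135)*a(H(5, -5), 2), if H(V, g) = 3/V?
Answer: 1215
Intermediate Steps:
(0 + 135)*a(H(5, -5), 2) = (0 + 135)*9 = 135*9 = 1215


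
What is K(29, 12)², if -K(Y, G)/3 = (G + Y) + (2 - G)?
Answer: 8649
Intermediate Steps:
K(Y, G) = -6 - 3*Y (K(Y, G) = -3*((G + Y) + (2 - G)) = -3*(2 + Y) = -6 - 3*Y)
K(29, 12)² = (-6 - 3*29)² = (-6 - 87)² = (-93)² = 8649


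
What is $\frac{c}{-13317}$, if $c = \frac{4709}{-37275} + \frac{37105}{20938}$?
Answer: $- \frac{55847471}{451888627050} \approx -0.00012359$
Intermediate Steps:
$c = \frac{1284491833}{780463950}$ ($c = 4709 \left(- \frac{1}{37275}\right) + 37105 \cdot \frac{1}{20938} = - \frac{4709}{37275} + \frac{37105}{20938} = \frac{1284491833}{780463950} \approx 1.6458$)
$\frac{c}{-13317} = \frac{1284491833}{780463950 \left(-13317\right)} = \frac{1284491833}{780463950} \left(- \frac{1}{13317}\right) = - \frac{55847471}{451888627050}$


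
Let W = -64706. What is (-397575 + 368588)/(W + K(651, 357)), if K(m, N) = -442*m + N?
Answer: 28987/352091 ≈ 0.082328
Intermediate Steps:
K(m, N) = N - 442*m
(-397575 + 368588)/(W + K(651, 357)) = (-397575 + 368588)/(-64706 + (357 - 442*651)) = -28987/(-64706 + (357 - 287742)) = -28987/(-64706 - 287385) = -28987/(-352091) = -28987*(-1/352091) = 28987/352091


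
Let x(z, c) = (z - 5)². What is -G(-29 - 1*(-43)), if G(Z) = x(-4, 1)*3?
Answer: -243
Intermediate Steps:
x(z, c) = (-5 + z)²
G(Z) = 243 (G(Z) = (-5 - 4)²*3 = (-9)²*3 = 81*3 = 243)
-G(-29 - 1*(-43)) = -1*243 = -243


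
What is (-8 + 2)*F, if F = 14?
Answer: -84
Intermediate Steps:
(-8 + 2)*F = (-8 + 2)*14 = -6*14 = -84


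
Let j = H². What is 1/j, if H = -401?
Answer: 1/160801 ≈ 6.2189e-6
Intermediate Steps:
j = 160801 (j = (-401)² = 160801)
1/j = 1/160801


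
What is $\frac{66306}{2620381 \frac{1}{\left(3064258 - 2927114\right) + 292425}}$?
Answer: $\frac{28483002114}{2620381} \approx 10870.0$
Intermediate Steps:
$\frac{66306}{2620381 \frac{1}{\left(3064258 - 2927114\right) + 292425}} = \frac{66306}{2620381 \frac{1}{137144 + 292425}} = \frac{66306}{2620381 \cdot \frac{1}{429569}} = \frac{66306}{\frac{2620381}{429569}} = 66306 \cdot \frac{429569}{2620381} = \frac{28483002114}{2620381}$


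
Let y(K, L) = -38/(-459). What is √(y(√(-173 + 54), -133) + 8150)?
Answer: 2*√47696322/153 ≈ 90.278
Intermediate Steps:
y(K, L) = 38/459 (y(K, L) = -38*(-1/459) = 38/459)
√(y(√(-173 + 54), -133) + 8150) = √(38/459 + 8150) = √(3740888/459) = 2*√47696322/153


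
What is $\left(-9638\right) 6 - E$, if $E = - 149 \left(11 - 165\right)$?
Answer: $-80774$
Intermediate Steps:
$E = 22946$ ($E = \left(-149\right) \left(-154\right) = 22946$)
$\left(-9638\right) 6 - E = \left(-9638\right) 6 - 22946 = -57828 - 22946 = -80774$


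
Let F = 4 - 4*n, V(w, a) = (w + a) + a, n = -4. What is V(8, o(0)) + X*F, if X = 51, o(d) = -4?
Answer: 1020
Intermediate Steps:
V(w, a) = w + 2*a (V(w, a) = (a + w) + a = w + 2*a)
F = 20 (F = 4 - 4*(-4) = 4 + 16 = 20)
V(8, o(0)) + X*F = (8 + 2*(-4)) + 51*20 = (8 - 8) + 1020 = 0 + 1020 = 1020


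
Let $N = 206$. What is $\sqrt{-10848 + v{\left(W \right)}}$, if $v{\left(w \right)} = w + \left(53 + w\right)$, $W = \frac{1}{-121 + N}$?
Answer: $\frac{i \sqrt{77993705}}{85} \approx 103.9 i$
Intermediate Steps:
$W = \frac{1}{85}$ ($W = \frac{1}{-121 + 206} = \frac{1}{85} \approx 0.011765$)
$v{\left(w \right)} = 53 + 2 w$
$\sqrt{-10848 + v{\left(W \right)}} = \sqrt{-10848 + \left(53 + 2 \cdot \frac{1}{85}\right)} = \sqrt{-10848 + \left(53 + \frac{2}{85}\right)} = \sqrt{-10848 + \frac{4507}{85}} = \sqrt{- \frac{917573}{85}} = \frac{i \sqrt{77993705}}{85}$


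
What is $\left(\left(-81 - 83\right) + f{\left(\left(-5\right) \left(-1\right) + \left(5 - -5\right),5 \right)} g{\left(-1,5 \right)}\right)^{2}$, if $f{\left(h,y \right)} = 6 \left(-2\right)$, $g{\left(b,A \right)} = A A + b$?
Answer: $204304$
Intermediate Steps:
$g{\left(b,A \right)} = b + A^{2}$ ($g{\left(b,A \right)} = A^{2} + b = b + A^{2}$)
$f{\left(h,y \right)} = -12$
$\left(\left(-81 - 83\right) + f{\left(\left(-5\right) \left(-1\right) + \left(5 - -5\right),5 \right)} g{\left(-1,5 \right)}\right)^{2} = \left(\left(-81 - 83\right) - 12 \left(-1 + 5^{2}\right)\right)^{2} = \left(-164 - 12 \left(-1 + 25\right)\right)^{2} = \left(-164 - 288\right)^{2} = \left(-452\right)^{2} = 204304$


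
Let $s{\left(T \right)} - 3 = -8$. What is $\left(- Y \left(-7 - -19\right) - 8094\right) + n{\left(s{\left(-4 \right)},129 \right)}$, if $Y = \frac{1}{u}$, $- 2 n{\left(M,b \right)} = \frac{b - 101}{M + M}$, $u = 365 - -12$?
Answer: $- \frac{15254611}{1885} \approx -8092.6$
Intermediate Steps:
$u = 377$ ($u = 365 + 12 = 377$)
$s{\left(T \right)} = -5$ ($s{\left(T \right)} = 3 - 8 = -5$)
$n{\left(M,b \right)} = - \frac{-101 + b}{4 M}$ ($n{\left(M,b \right)} = - \frac{\left(b - 101\right) \frac{1}{M + M}}{2} = - \frac{\left(-101 + b\right) \frac{1}{2 M}}{2} = - \frac{\frac{1}{2} \frac{1}{M} \left(-101 + b\right)}{2} = - \frac{-101 + b}{4 M}$)
$Y = \frac{1}{377} \approx 0.0026525$
$\left(- Y \left(-7 - -19\right) - 8094\right) + n{\left(s{\left(-4 \right)},129 \right)} = \left(- \frac{-7 - -19}{377} - 8094\right) + \frac{101 - 129}{4 \left(-5\right)} = \left(- \frac{-7 + 19}{377} - 8094\right) + \frac{1}{4} \left(- \frac{1}{5}\right) \left(101 - 129\right) = \left(- \frac{12}{377} - 8094\right) + \frac{1}{4} \left(- \frac{1}{5}\right) \left(-28\right) = \left(\left(-1\right) \frac{12}{377} - 8094\right) + \frac{7}{5} = \left(- \frac{12}{377} - 8094\right) + \frac{7}{5} = - \frac{3051450}{377} + \frac{7}{5} = - \frac{15254611}{1885}$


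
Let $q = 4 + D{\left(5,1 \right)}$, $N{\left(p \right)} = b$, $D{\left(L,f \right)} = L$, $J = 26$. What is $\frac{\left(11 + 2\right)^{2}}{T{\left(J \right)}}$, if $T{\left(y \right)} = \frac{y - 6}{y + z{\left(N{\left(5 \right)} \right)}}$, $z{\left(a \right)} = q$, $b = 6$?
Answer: $\frac{1183}{4} \approx 295.75$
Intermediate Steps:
$N{\left(p \right)} = 6$
$q = 9$ ($q = 4 + 5 = 9$)
$z{\left(a \right)} = 9$
$T{\left(y \right)} = \frac{-6 + y}{9 + y}$ ($T{\left(y \right)} = \frac{y - 6}{y + 9} = \frac{-6 + y}{9 + y}$)
$\frac{\left(11 + 2\right)^{2}}{T{\left(J \right)}} = \frac{\left(11 + 2\right)^{2}}{\frac{1}{9 + 26} \left(-6 + 26\right)} = \frac{13^{2}}{\frac{1}{35} \cdot 20} = \frac{169}{\frac{1}{35} \cdot 20} = \frac{169}{\frac{4}{7}} = 169 \cdot \frac{7}{4} = \frac{1183}{4}$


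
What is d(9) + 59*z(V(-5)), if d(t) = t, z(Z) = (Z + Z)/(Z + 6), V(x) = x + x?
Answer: 304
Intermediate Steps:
V(x) = 2*x
z(Z) = 2*Z/(6 + Z) (z(Z) = (2*Z)/(6 + Z) = 2*Z/(6 + Z))
d(9) + 59*z(V(-5)) = 9 + 59*(2*(2*(-5))/(6 + 2*(-5))) = 9 + 59*(2*(-10)/(6 - 10)) = 9 + 59*(2*(-10)/(-4)) = 9 + 59*(2*(-10)*(-1/4)) = 9 + 59*5 = 9 + 295 = 304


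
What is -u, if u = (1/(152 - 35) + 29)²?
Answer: -11519236/13689 ≈ -841.50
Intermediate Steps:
u = 11519236/13689 (u = (1/117 + 29)² = (3394/117)² = 11519236/13689 ≈ 841.50)
-u = -1*11519236/13689 = -11519236/13689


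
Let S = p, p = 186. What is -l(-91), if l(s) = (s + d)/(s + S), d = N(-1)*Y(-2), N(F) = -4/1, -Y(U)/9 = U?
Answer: 163/95 ≈ 1.7158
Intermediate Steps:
Y(U) = -9*U
S = 186
N(F) = -4 (N(F) = -4*1 = -4)
d = -72 (d = -(-36)*(-2) = -4*18 = -72)
l(s) = (-72 + s)/(186 + s) (l(s) = (s - 72)/(s + 186) = (-72 + s)/(186 + s))
-l(-91) = -(-72 - 91)/(186 - 91) = -(-163)/95 = -1*(-163/95) = 163/95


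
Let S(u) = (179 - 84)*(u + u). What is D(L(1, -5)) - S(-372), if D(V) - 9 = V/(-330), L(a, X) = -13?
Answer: 23327383/330 ≈ 70689.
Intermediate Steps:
D(V) = 9 - V/330 (D(V) = 9 + V/(-330) = 9 + V*(-1/330) = 9 - V/330)
S(u) = 190*u (S(u) = 95*(2*u) = 190*u)
D(L(1, -5)) - S(-372) = (9 - 1/330*(-13)) - 190*(-372) = (9 + 13/330) - 1*(-70680) = 2983/330 + 70680 = 23327383/330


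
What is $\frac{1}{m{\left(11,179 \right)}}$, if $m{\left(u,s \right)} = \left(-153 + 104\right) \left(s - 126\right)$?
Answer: $- \frac{1}{2597} \approx -0.00038506$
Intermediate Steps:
$m{\left(u,s \right)} = 6174 - 49 s$ ($m{\left(u,s \right)} = - 49 \left(-126 + s\right) = 6174 - 49 s$)
$\frac{1}{m{\left(11,179 \right)}} = \frac{1}{6174 - 8771} = \frac{1}{-2597} = - \frac{1}{2597}$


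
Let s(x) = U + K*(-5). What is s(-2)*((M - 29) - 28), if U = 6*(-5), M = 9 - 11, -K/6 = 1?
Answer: 0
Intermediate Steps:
K = -6 (K = -6*1 = -6)
M = -2
U = -30
s(x) = 0 (s(x) = -30 - 6*(-5) = -30 + 30 = 0)
s(-2)*((M - 29) - 28) = 0*((-2 - 29) - 28) = 0*(-31 - 28) = 0*(-59) = 0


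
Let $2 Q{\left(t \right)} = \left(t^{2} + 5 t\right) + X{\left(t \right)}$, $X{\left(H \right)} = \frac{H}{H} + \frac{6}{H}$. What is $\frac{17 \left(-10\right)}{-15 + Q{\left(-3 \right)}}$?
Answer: $\frac{340}{37} \approx 9.1892$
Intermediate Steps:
$X{\left(H \right)} = 1 + \frac{6}{H}$
$Q{\left(t \right)} = \frac{t^{2}}{2} + \frac{5 t}{2} + \frac{6 + t}{2 t}$ ($Q{\left(t \right)} = \frac{\left(t^{2} + 5 t\right) + \frac{6 + t}{t}}{2} = \frac{t^{2} + 5 t + \frac{6 + t}{t}}{2} = \frac{t^{2}}{2} + \frac{5 t}{2} + \frac{6 + t}{2 t}$)
$\frac{17 \left(-10\right)}{-15 + Q{\left(-3 \right)}} = \frac{17 \left(-10\right)}{-15 + \frac{6 - 3 + \left(-3\right)^{2} \left(5 - 3\right)}{2 \left(-3\right)}} = - \frac{170}{-15 + \frac{1}{2} \left(- \frac{1}{3}\right) \left(6 - 3 + 9 \cdot 2\right)} = - \frac{170}{-15 + \frac{1}{2} \left(- \frac{1}{3}\right) \left(6 - 3 + 18\right)} = - \frac{170}{-15 + \frac{1}{2} \left(- \frac{1}{3}\right) 21} = - \frac{170}{-15 - \frac{7}{2}} = - \frac{170}{- \frac{37}{2}} = \left(-170\right) \left(- \frac{2}{37}\right) = \frac{340}{37}$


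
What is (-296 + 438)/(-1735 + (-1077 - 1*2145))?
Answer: -142/4957 ≈ -0.028646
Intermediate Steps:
(-296 + 438)/(-1735 + (-1077 - 1*2145)) = 142/(-1735 + (-1077 - 2145)) = 142/(-1735 - 3222) = 142/(-4957) = 142*(-1/4957) = -142/4957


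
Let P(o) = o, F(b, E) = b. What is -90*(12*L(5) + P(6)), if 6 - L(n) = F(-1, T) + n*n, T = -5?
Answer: 18900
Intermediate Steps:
L(n) = 7 - n² (L(n) = 6 - (-1 + n*n) = 6 - (-1 + n²) = 6 + (1 - n²) = 7 - n²)
-90*(12*L(5) + P(6)) = -90*(12*(7 - 1*5²) + 6) = -90*(12*(7 - 1*25) + 6) = -90*(12*(7 - 25) + 6) = -90*(12*(-18) + 6) = -90*(-216 + 6) = -90*(-210) = 18900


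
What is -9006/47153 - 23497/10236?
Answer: -1200139457/482658108 ≈ -2.4865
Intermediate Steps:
-9006/47153 - 23497/10236 = -1200139457/482658108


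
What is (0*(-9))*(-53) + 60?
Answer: 60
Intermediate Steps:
(0*(-9))*(-53) + 60 = 0*(-53) + 60 = 0 + 60 = 60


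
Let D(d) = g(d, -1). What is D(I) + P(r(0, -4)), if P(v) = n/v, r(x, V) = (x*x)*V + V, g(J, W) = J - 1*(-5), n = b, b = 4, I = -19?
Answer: -15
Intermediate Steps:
n = 4
g(J, W) = 5 + J (g(J, W) = J + 5 = 5 + J)
r(x, V) = V + V*x² (r(x, V) = x²*V + V = V*x² + V = V + V*x²)
D(d) = 5 + d
P(v) = 4/v
D(I) + P(r(0, -4)) = (5 - 19) + 4/((-4*(1 + 0²))) = -14 + 4/((-4*(1 + 0))) = -14 + 4/((-4*1)) = -14 + 4/(-4) = -14 + 4*(-¼) = -14 - 1 = -15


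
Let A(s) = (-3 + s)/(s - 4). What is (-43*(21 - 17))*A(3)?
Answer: 0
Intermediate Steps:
A(s) = (-3 + s)/(-4 + s)
(-43*(21 - 17))*A(3) = (-43*(21 - 17))*((-3 + 3)/(-4 + 3)) = (-43*4)*(0/(-1)) = -(-172)*0 = -172*0 = 0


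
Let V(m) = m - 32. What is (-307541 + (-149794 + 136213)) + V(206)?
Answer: -320948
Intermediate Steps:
V(m) = -32 + m
(-307541 + (-149794 + 136213)) + V(206) = (-307541 + (-149794 + 136213)) + (-32 + 206) = (-307541 - 13581) + 174 = -321122 + 174 = -320948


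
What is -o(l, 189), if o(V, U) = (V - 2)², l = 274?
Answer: -73984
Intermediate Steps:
o(V, U) = (-2 + V)²
-o(l, 189) = -(-2 + 274)² = -1*272² = -1*73984 = -73984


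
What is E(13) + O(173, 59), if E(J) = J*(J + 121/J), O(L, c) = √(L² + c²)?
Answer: 290 + √33410 ≈ 472.78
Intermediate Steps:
E(13) + O(173, 59) = (121 + 13²) + √(173² + 59²) = (121 + 169) + √(29929 + 3481) = 290 + √33410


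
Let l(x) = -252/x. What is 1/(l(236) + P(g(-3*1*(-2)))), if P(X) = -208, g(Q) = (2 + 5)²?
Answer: -59/12335 ≈ -0.0047831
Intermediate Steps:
g(Q) = 49 (g(Q) = 7² = 49)
1/(l(236) + P(g(-3*1*(-2)))) = 1/(-252/236 - 208) = 1/(-252*1/236 - 208) = 1/(-63/59 - 208) = 1/(-12335/59) = -59/12335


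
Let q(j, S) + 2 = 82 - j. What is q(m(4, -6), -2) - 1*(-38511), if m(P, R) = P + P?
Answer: 38583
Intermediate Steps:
m(P, R) = 2*P
q(j, S) = 80 - j (q(j, S) = -2 + (82 - j) = 80 - j)
q(m(4, -6), -2) - 1*(-38511) = (80 - 2*4) - 1*(-38511) = (80 - 1*8) + 38511 = (80 - 8) + 38511 = 72 + 38511 = 38583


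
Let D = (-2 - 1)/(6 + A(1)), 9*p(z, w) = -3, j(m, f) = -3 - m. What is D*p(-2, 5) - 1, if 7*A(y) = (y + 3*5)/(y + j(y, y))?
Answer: -89/110 ≈ -0.80909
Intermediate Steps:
p(z, w) = -1/3 (p(z, w) = (1/9)*(-3) = -1/3)
A(y) = -5/7 - y/21 (A(y) = ((y + 3*5)/(y + (-3 - y)))/7 = ((y + 15)/(-3))/7 = ((15 + y)*(-1/3))/7 = (-5 - y/3)/7 = -5/7 - y/21)
D = -63/110 (D = (-2 - 1)/(6 + (-5/7 - 1/21*1)) = -3/(6 + (-5/7 - 1/21)) = -3/(6 - 16/21) = -3/110/21 = -3*21/110 = -63/110 ≈ -0.57273)
D*p(-2, 5) - 1 = -63/110*(-1/3) - 1 = 21/110 - 1 = -89/110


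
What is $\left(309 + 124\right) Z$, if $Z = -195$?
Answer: $-84435$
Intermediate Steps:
$\left(309 + 124\right) Z = \left(309 + 124\right) \left(-195\right) = 433 \left(-195\right) = -84435$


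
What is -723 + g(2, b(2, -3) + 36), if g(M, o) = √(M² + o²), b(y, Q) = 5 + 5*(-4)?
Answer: -723 + √445 ≈ -701.91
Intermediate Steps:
b(y, Q) = -15 (b(y, Q) = 5 - 20 = -15)
-723 + g(2, b(2, -3) + 36) = -723 + √(2² + (-15 + 36)²) = -723 + √(4 + 21²) = -723 + √(4 + 441) = -723 + √445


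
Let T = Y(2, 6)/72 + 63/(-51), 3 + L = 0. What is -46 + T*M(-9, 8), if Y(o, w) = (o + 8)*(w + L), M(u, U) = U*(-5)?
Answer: -676/51 ≈ -13.255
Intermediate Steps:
L = -3 (L = -3 + 0 = -3)
M(u, U) = -5*U
Y(o, w) = (-3 + w)*(8 + o) (Y(o, w) = (o + 8)*(w - 3) = (8 + o)*(-3 + w) = (-3 + w)*(8 + o))
T = -167/204 (T = (-24 - 3*2 + 8*6 + 2*6)/72 + 63/(-51) = (-24 - 6 + 48 + 12)*(1/72) + 63*(-1/51) = 30*(1/72) - 21/17 = 5/12 - 21/17 = -167/204 ≈ -0.81863)
-46 + T*M(-9, 8) = -46 - (-835)*8/204 = -46 - 167/204*(-40) = -46 + 1670/51 = -676/51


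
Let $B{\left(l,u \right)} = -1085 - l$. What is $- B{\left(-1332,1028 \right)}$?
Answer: $-247$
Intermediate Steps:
$- B{\left(-1332,1028 \right)} = - (-1085 - -1332) = - (-1085 + 1332) = \left(-1\right) 247 = -247$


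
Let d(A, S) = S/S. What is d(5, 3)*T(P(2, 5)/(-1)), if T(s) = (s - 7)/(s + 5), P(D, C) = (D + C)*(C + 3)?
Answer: 21/17 ≈ 1.2353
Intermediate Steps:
d(A, S) = 1
P(D, C) = (3 + C)*(C + D) (P(D, C) = (C + D)*(3 + C) = (3 + C)*(C + D))
T(s) = (-7 + s)/(5 + s)
d(5, 3)*T(P(2, 5)/(-1)) = 1*((-7 + (5² + 3*5 + 3*2 + 5*2)/(-1))/(5 + (5² + 3*5 + 3*2 + 5*2)/(-1))) = 1*((-7 + (25 + 15 + 6 + 10)*(-1))/(5 + (25 + 15 + 6 + 10)*(-1))) = 1*((-7 + 56*(-1))/(5 + 56*(-1))) = 1*((-7 - 56)/(5 - 56)) = 1*(-63/(-51)) = 1*(-1/51*(-63)) = 1*(21/17) = 21/17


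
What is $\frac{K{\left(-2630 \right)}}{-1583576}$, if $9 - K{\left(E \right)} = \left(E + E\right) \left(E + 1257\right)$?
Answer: $\frac{7221971}{1583576} \approx 4.5605$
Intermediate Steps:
$K{\left(E \right)} = 9 - 2 E \left(1257 + E\right)$ ($K{\left(E \right)} = 9 - \left(E + E\right) \left(E + 1257\right) = 9 - 2 E \left(1257 + E\right)$)
$\frac{K{\left(-2630 \right)}}{-1583576} = \frac{9 - -6611820 - 2 \left(-2630\right)^{2}}{-1583576} = \left(9 + 6611820 - 13833800\right) \left(- \frac{1}{1583576}\right) = \left(-7221971\right) \left(- \frac{1}{1583576}\right) = \frac{7221971}{1583576}$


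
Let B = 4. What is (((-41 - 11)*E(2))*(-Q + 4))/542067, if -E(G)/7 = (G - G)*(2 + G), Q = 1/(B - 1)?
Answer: 0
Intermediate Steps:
Q = ⅓ (Q = 1/(4 - 1) = 1/3 = ⅓ ≈ 0.33333)
E(G) = 0 (E(G) = -7*(G - G)*(2 + G) = -0*(2 + G) = -7*0 = 0)
(((-41 - 11)*E(2))*(-Q + 4))/542067 = (((-41 - 11)*0)*(-1*⅓ + 4))/542067 = ((-52*0)*(-⅓ + 4))*(1/542067) = (0*(11/3))*(1/542067) = 0*(1/542067) = 0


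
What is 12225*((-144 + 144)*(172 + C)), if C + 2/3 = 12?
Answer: 0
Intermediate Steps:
C = 34/3 (C = -⅔ + 12 = 34/3 ≈ 11.333)
12225*((-144 + 144)*(172 + C)) = 12225*((-144 + 144)*(172 + 34/3)) = 12225*(0*(550/3)) = 12225*0 = 0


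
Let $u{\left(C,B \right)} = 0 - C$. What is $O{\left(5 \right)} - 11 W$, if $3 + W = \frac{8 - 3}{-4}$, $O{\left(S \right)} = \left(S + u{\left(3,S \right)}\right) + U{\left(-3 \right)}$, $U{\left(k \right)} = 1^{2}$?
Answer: $\frac{199}{4} \approx 49.75$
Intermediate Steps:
$u{\left(C,B \right)} = - C$
$U{\left(k \right)} = 1$
$O{\left(S \right)} = -2 + S$ ($O{\left(S \right)} = \left(S - 3\right) + 1 = \left(-3 + S\right) + 1 = -2 + S$)
$W = - \frac{17}{4}$ ($W = -3 + \frac{8 - 3}{-4} = -3 + 5 \left(- \frac{1}{4}\right) = -3 - \frac{5}{4} = - \frac{17}{4} \approx -4.25$)
$O{\left(5 \right)} - 11 W = \left(-2 + 5\right) - - \frac{187}{4} = 3 + \frac{187}{4} = \frac{199}{4}$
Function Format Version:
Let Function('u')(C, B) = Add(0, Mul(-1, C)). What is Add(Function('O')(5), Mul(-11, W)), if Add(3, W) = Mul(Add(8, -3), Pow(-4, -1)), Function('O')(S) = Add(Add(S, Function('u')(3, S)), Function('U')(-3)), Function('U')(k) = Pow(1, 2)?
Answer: Rational(199, 4) ≈ 49.750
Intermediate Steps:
Function('u')(C, B) = Mul(-1, C)
Function('U')(k) = 1
Function('O')(S) = Add(-2, S) (Function('O')(S) = Add(Add(S, Mul(-1, 3)), 1) = Add(Add(S, -3), 1) = Add(Add(-3, S), 1) = Add(-2, S))
W = Rational(-17, 4) (W = Add(-3, Mul(Add(8, -3), Pow(-4, -1))) = Add(-3, Mul(5, Rational(-1, 4))) = Add(-3, Rational(-5, 4)) = Rational(-17, 4) ≈ -4.2500)
Add(Function('O')(5), Mul(-11, W)) = Add(Add(-2, 5), Mul(-11, Rational(-17, 4))) = Add(3, Rational(187, 4)) = Rational(199, 4)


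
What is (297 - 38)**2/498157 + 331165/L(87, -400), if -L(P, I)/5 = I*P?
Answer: 35328851381/17335863600 ≈ 2.0379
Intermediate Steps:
L(P, I) = -5*I*P
(297 - 38)**2/498157 + 331165/L(87, -400) = (297 - 38)**2/498157 + 331165/((-5*(-400)*87)) = 259**2*(1/498157) + 331165/174000 = 67081*(1/498157) + 331165*(1/174000) = 67081/498157 + 66233/34800 = 35328851381/17335863600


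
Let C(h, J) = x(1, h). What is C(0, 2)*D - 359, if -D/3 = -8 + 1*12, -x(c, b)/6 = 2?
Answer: -215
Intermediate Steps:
x(c, b) = -12 (x(c, b) = -6*2 = -12)
C(h, J) = -12
D = -12 (D = -3*(-8 + 1*12) = -3*(-8 + 12) = -3*4 = -12)
C(0, 2)*D - 359 = -12*(-12) - 359 = 144 - 359 = -215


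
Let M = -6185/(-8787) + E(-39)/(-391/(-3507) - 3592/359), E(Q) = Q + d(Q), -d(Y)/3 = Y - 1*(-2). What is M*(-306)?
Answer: 73387678820214/36485893975 ≈ 2011.4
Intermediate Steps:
d(Y) = -6 - 3*Y (d(Y) = -3*(Y - 1*(-2)) = -3*(Y + 2) = -3*(2 + Y) = -6 - 3*Y)
E(Q) = -6 - 2*Q (E(Q) = Q + (-6 - 3*Q) = -6 - 2*Q)
M = -719487047257/109457681925 (M = -6185/(-8787) + (-6 - 2*(-39))/(-391/(-3507) - 3592/359) = -6185*(-1/8787) + (-6 + 78)/(-391*(-1/3507) - 3592*1/359) = 6185/8787 + 72/(391/3507 - 3592/359) = 6185/8787 + 72/(-12456775/1259013) = 6185/8787 + 72*(-1259013/12456775) = 6185/8787 - 90648936/12456775 = -719487047257/109457681925 ≈ -6.5732)
M*(-306) = -719487047257/109457681925*(-306) = 73387678820214/36485893975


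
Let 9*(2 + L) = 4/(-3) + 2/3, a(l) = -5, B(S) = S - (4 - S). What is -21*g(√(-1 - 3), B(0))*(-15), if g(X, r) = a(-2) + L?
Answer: -6685/3 ≈ -2228.3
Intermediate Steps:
B(S) = -4 + 2*S (B(S) = S + (-4 + S) = -4 + 2*S)
L = -56/27 (L = -2 + (4/(-3) + 2/3)/9 = -2 + (4*(-⅓) + 2*(⅓))/9 = -2 + (-4/3 + ⅔)/9 = -2 + (⅑)*(-⅔) = -2 - 2/27 = -56/27 ≈ -2.0741)
g(X, r) = -191/27 (g(X, r) = -5 - 56/27 = -191/27)
-21*g(√(-1 - 3), B(0))*(-15) = -21*(-191/27)*(-15) = (1337/9)*(-15) = -6685/3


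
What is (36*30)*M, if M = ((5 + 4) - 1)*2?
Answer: 17280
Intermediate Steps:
M = 16 (M = (9 - 1)*2 = 8*2 = 16)
(36*30)*M = (36*30)*16 = 1080*16 = 17280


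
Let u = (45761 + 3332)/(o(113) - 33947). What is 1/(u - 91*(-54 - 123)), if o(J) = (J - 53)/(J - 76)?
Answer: 1255979/20228237312 ≈ 6.2090e-5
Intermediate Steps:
o(J) = (-53 + J)/(-76 + J)
u = -1816441/1255979 (u = (45761 + 3332)/((-53 + 113)/(-76 + 113) - 33947) = 49093/(60/37 - 33947) = 49093/(-1255979/37) = 49093*(-37/1255979) = -1816441/1255979 ≈ -1.4462)
1/(u - 91*(-54 - 123)) = 1/(-1816441/1255979 - 91*(-54 - 123)) = 1/(-1816441/1255979 - 91*(-177)) = 1/(-1816441/1255979 + 16107) = 1/(20228237312/1255979) = 1255979/20228237312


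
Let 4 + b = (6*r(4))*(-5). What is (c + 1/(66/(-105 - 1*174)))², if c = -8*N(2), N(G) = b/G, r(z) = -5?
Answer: 167469481/484 ≈ 3.4601e+5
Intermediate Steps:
b = 146 (b = -4 + (6*(-5))*(-5) = -4 - 30*(-5) = -4 + 150 = 146)
N(G) = 146/G
c = -584 (c = -1168/2 = -8*73 = -584)
(c + 1/(66/(-105 - 1*174)))² = (-584 + 1/(66/(-105 - 1*174)))² = (-584 + 1/(66/(-105 - 174)))² = (-584 + 1/(66/(-279)))² = (-584 + 1/(66*(-1/279)))² = (-584 + 1/(-22/93))² = (-584 - 93/22)² = (-12941/22)² = 167469481/484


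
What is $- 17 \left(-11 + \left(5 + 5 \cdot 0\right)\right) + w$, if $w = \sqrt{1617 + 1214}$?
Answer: $102 + \sqrt{2831} \approx 155.21$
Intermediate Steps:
$w = \sqrt{2831} \approx 53.207$
$- 17 \left(-11 + \left(5 + 5 \cdot 0\right)\right) + w = - 17 \left(-11 + \left(5 + 5 \cdot 0\right)\right) + \sqrt{2831} = - 17 \left(-11 + \left(5 + 0\right)\right) + \sqrt{2831} = - 17 \left(-11 + 5\right) + \sqrt{2831} = \left(-17\right) \left(-6\right) + \sqrt{2831} = 102 + \sqrt{2831}$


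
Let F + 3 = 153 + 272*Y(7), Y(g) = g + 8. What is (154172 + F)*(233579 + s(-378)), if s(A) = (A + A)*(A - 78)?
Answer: 91606252630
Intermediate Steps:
Y(g) = 8 + g
F = 4230 (F = -3 + (153 + 272*(8 + 7)) = -3 + (153 + 272*15) = -3 + (153 + 4080) = -3 + 4233 = 4230)
s(A) = 2*A*(-78 + A) (s(A) = (2*A)*(-78 + A) = 2*A*(-78 + A))
(154172 + F)*(233579 + s(-378)) = (154172 + 4230)*(233579 + 2*(-378)*(-78 - 378)) = 158402*(233579 + 2*(-378)*(-456)) = 158402*(233579 + 344736) = 158402*578315 = 91606252630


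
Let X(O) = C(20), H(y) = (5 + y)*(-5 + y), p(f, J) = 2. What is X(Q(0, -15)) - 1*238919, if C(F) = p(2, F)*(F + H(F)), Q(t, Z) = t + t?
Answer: -238129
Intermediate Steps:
H(y) = (-5 + y)*(5 + y)
Q(t, Z) = 2*t
C(F) = -50 + 2*F + 2*F² (C(F) = 2*(F + (-25 + F²)) = 2*(-25 + F + F²) = -50 + 2*F + 2*F²)
X(O) = 790 (X(O) = -50 + 2*20 + 2*20² = -50 + 40 + 2*400 = -50 + 40 + 800 = 790)
X(Q(0, -15)) - 1*238919 = 790 - 1*238919 = 790 - 238919 = -238129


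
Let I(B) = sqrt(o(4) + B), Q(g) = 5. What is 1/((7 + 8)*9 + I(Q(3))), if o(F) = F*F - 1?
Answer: 27/3641 - 2*sqrt(5)/18205 ≈ 0.0071699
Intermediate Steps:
o(F) = -1 + F**2 (o(F) = F**2 - 1 = -1 + F**2)
I(B) = sqrt(15 + B) (I(B) = sqrt((-1 + 4**2) + B) = sqrt((-1 + 16) + B) = sqrt(15 + B))
1/((7 + 8)*9 + I(Q(3))) = 1/((7 + 8)*9 + sqrt(15 + 5)) = 1/(15*9 + sqrt(20)) = 1/(135 + 2*sqrt(5))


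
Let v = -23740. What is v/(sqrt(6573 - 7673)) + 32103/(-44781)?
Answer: -10701/14927 + 2374*I*sqrt(11)/11 ≈ -0.71689 + 715.79*I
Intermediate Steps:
v/(sqrt(6573 - 7673)) + 32103/(-44781) = -23740/sqrt(6573 - 7673) + 32103/(-44781) = -23740*(-I*sqrt(11)/110) + 32103*(-1/44781) = -23740*(-I*sqrt(11)/110) - 10701/14927 = -(-2374)*I*sqrt(11)/11 - 10701/14927 = 2374*I*sqrt(11)/11 - 10701/14927 = -10701/14927 + 2374*I*sqrt(11)/11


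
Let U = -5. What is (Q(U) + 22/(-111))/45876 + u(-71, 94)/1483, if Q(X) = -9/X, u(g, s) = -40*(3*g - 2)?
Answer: 218967466387/37758929940 ≈ 5.7991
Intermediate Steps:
u(g, s) = 80 - 120*g (u(g, s) = -40*(-2 + 3*g) = 80 - 120*g)
(Q(U) + 22/(-111))/45876 + u(-71, 94)/1483 = (-9/(-5) + 22/(-111))/45876 + (80 - 120*(-71))/1483 = (-9*(-1/5) - 1/111*22)*(1/45876) + (80 + 8520)*(1/1483) = (9/5 - 22/111)*(1/45876) + 8600*(1/1483) = (889/555)*(1/45876) + 8600/1483 = 889/25461180 + 8600/1483 = 218967466387/37758929940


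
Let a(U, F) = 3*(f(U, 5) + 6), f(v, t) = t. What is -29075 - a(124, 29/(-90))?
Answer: -29108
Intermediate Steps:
a(U, F) = 33 (a(U, F) = 3*(5 + 6) = 3*11 = 33)
-29075 - a(124, 29/(-90)) = -29075 - 1*33 = -29075 - 33 = -29108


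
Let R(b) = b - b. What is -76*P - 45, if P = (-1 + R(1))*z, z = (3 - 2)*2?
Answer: 107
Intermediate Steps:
R(b) = 0
z = 2 (z = 1*2 = 2)
P = -2 (P = (-1 + 0)*2 = -1*2 = -2)
-76*P - 45 = -76*(-2) - 45 = 152 - 45 = 107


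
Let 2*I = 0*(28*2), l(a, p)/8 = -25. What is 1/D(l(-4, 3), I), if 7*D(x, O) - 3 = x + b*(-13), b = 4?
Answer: -7/249 ≈ -0.028112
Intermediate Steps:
l(a, p) = -200 (l(a, p) = 8*(-25) = -200)
I = 0 (I = (0*(28*2))/2 = (0*56)/2 = (½)*0 = 0)
D(x, O) = -7 + x/7 (D(x, O) = 3/7 + (x + 4*(-13))/7 = 3/7 + (x - 52)/7 = 3/7 + (-52 + x)/7 = 3/7 + (-52/7 + x/7) = -7 + x/7)
1/D(l(-4, 3), I) = 1/(-7 + (⅐)*(-200)) = 1/(-7 - 200/7) = 1/(-249/7) = -7/249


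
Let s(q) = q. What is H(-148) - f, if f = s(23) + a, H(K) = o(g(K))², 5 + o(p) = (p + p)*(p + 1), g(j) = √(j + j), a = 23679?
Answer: 331523 - 4776*I*√74 ≈ 3.3152e+5 - 41085.0*I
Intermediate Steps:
g(j) = √2*√j (g(j) = √(2*j) = √2*√j)
o(p) = -5 + 2*p*(1 + p) (o(p) = -5 + (p + p)*(p + 1) = -5 + (2*p)*(1 + p) = -5 + 2*p*(1 + p))
H(K) = (-5 + 4*K + 2*√2*√K)² (H(K) = (-5 + 2*(√2*√K) + 2*(√2*√K)²)² = (-5 + 2*√2*√K + 2*(2*K))² = (-5 + 2*√2*√K + 4*K)² = (-5 + 4*K + 2*√2*√K)²)
f = 23702 (f = 23 + 23679 = 23702)
H(-148) - f = (-5 + 4*(-148) + 2*√2*√(-148))² - 1*23702 = (-5 - 592 + 2*√2*(2*I*√37))² - 23702 = (-5 - 592 + 4*I*√74)² - 23702 = (-597 + 4*I*√74)² - 23702 = -23702 + (-597 + 4*I*√74)²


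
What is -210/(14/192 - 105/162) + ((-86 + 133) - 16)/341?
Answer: 285191/781 ≈ 365.16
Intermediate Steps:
-210/(14/192 - 105/162) + ((-86 + 133) - 16)/341 = -210/(14*(1/192) - 105*1/162) + (47 - 16)*(1/341) = -210/(7/96 - 35/54) + 31*(1/341) = -210/(-497/864) + 1/11 = -210*(-864/497) + 1/11 = 25920/71 + 1/11 = 285191/781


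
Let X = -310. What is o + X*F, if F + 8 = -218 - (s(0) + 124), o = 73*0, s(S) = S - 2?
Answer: 107880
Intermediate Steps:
s(S) = -2 + S
o = 0
F = -348 (F = -8 + (-218 - ((-2 + 0) + 124)) = -8 + (-218 - (-2 + 124)) = -8 + (-218 - 1*122) = -8 + (-218 - 122) = -8 - 340 = -348)
o + X*F = 0 - 310*(-348) = 0 + 107880 = 107880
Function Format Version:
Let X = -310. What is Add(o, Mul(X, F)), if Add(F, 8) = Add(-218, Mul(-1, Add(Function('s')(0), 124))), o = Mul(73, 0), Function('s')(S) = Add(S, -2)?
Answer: 107880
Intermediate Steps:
Function('s')(S) = Add(-2, S)
o = 0
F = -348 (F = Add(-8, Add(-218, Mul(-1, Add(Add(-2, 0), 124)))) = Add(-8, Add(-218, Mul(-1, Add(-2, 124)))) = Add(-8, Add(-218, Mul(-1, 122))) = Add(-8, Add(-218, -122)) = Add(-8, -340) = -348)
Add(o, Mul(X, F)) = Add(0, Mul(-310, -348)) = Add(0, 107880) = 107880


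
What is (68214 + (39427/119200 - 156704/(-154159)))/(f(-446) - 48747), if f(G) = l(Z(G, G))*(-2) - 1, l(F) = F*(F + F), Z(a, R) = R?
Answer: -1253508358642893/15516706173353600 ≈ -0.080784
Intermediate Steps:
l(F) = 2*F² (l(F) = F*(2*F) = 2*F²)
f(G) = -1 - 4*G² (f(G) = (2*G²)*(-2) - 1 = -4*G² - 1 = -1 - 4*G²)
(68214 + (39427/119200 - 156704/(-154159)))/(f(-446) - 48747) = (68214 + (39427/119200 - 156704/(-154159)))/((-1 - 4*(-446)²) - 48747) = (68214 + (39427*(1/119200) - 156704*(-1/154159)))/((-1 - 4*198916) - 48747) = (68214 + (39427/119200 + 156704/154159))/((-1 - 795664) - 48747) = (68214 + 24757143693/18375752800)/(-795665 - 48747) = (1253508358642893/18375752800)/(-844412) = (1253508358642893/18375752800)*(-1/844412) = -1253508358642893/15516706173353600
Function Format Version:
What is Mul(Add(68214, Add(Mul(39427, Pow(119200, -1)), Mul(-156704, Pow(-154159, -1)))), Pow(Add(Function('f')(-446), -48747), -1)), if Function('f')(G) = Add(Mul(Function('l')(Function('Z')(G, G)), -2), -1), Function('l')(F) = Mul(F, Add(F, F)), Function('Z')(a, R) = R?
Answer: Rational(-1253508358642893, 15516706173353600) ≈ -0.080784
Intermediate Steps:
Function('l')(F) = Mul(2, Pow(F, 2)) (Function('l')(F) = Mul(F, Mul(2, F)) = Mul(2, Pow(F, 2)))
Function('f')(G) = Add(-1, Mul(-4, Pow(G, 2))) (Function('f')(G) = Add(Mul(Mul(2, Pow(G, 2)), -2), -1) = Add(Mul(-4, Pow(G, 2)), -1) = Add(-1, Mul(-4, Pow(G, 2))))
Mul(Add(68214, Add(Mul(39427, Pow(119200, -1)), Mul(-156704, Pow(-154159, -1)))), Pow(Add(Function('f')(-446), -48747), -1)) = Mul(Add(68214, Add(Mul(39427, Pow(119200, -1)), Mul(-156704, Pow(-154159, -1)))), Pow(Add(Add(-1, Mul(-4, Pow(-446, 2))), -48747), -1)) = Mul(Add(68214, Add(Mul(39427, Rational(1, 119200)), Mul(-156704, Rational(-1, 154159)))), Pow(Add(Add(-1, Mul(-4, 198916)), -48747), -1)) = Mul(Add(68214, Add(Rational(39427, 119200), Rational(156704, 154159))), Pow(Add(Add(-1, -795664), -48747), -1)) = Mul(Add(68214, Rational(24757143693, 18375752800)), Pow(Add(-795665, -48747), -1)) = Mul(Rational(1253508358642893, 18375752800), Pow(-844412, -1)) = Mul(Rational(1253508358642893, 18375752800), Rational(-1, 844412)) = Rational(-1253508358642893, 15516706173353600)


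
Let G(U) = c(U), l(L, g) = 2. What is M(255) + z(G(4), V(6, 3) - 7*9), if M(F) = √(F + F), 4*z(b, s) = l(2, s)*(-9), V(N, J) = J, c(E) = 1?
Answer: -9/2 + √510 ≈ 18.083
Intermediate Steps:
G(U) = 1
z(b, s) = -9/2 (z(b, s) = (2*(-9))/4 = (¼)*(-18) = -9/2)
M(F) = √2*√F (M(F) = √(2*F) = √2*√F)
M(255) + z(G(4), V(6, 3) - 7*9) = √2*√255 - 9/2 = √510 - 9/2 = -9/2 + √510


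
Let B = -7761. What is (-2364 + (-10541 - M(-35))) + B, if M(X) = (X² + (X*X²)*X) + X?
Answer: -1522481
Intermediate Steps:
M(X) = X + X² + X⁴ (M(X) = (X² + X³*X) + X = (X² + X⁴) + X = X + X² + X⁴)
(-2364 + (-10541 - M(-35))) + B = (-2364 + (-10541 - (-35)*(1 - 35 + (-35)³))) - 7761 = (-2364 + (-10541 - (-35)*(1 - 35 - 42875))) - 7761 = (-2364 + (-10541 - (-35)*(-42909))) - 7761 = (-2364 + (-10541 - 1*1501815)) - 7761 = (-2364 + (-10541 - 1501815)) - 7761 = (-2364 - 1512356) - 7761 = -1514720 - 7761 = -1522481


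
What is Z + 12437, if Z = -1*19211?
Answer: -6774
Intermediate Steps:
Z = -19211
Z + 12437 = -19211 + 12437 = -6774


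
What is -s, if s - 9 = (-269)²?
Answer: -72370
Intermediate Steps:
s = 72370 (s = 9 + (-269)² = 9 + 72361 = 72370)
-s = -1*72370 = -72370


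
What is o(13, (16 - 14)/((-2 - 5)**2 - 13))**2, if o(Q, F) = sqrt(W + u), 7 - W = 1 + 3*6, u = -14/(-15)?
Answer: -166/15 ≈ -11.067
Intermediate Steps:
u = 14/15 (u = -14*(-1/15) = 14/15 ≈ 0.93333)
W = -12 (W = 7 - (1 + 3*6) = 7 - (1 + 18) = 7 - 1*19 = 7 - 19 = -12)
o(Q, F) = I*sqrt(2490)/15 (o(Q, F) = sqrt(-12 + 14/15) = sqrt(-166/15) = I*sqrt(2490)/15)
o(13, (16 - 14)/((-2 - 5)**2 - 13))**2 = (I*sqrt(2490)/15)**2 = -166/15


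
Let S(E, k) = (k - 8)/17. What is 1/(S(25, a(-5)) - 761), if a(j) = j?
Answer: -17/12950 ≈ -0.0013127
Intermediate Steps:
S(E, k) = -8/17 + k/17 (S(E, k) = (-8 + k)*(1/17) = -8/17 + k/17)
1/(S(25, a(-5)) - 761) = 1/((-8/17 + (1/17)*(-5)) - 761) = 1/((-8/17 - 5/17) - 761) = 1/(-13/17 - 761) = 1/(-12950/17) = -17/12950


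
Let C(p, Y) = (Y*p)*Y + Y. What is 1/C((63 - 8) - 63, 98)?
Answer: -1/76734 ≈ -1.3032e-5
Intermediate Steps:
C(p, Y) = Y + p*Y² (C(p, Y) = p*Y² + Y = Y + p*Y²)
1/C((63 - 8) - 63, 98) = 1/(98*(1 + 98*((63 - 8) - 63))) = 1/(98*(1 + 98*(55 - 63))) = 1/(98*(1 + 98*(-8))) = 1/(98*(1 - 784)) = 1/(98*(-783)) = 1/(-76734) = -1/76734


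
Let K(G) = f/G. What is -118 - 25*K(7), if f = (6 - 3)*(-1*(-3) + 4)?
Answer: -193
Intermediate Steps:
f = 21 (f = 3*(3 + 4) = 3*7 = 21)
K(G) = 21/G
-118 - 25*K(7) = -118 - 525/7 = -118 - 25*3 = -118 - 75 = -193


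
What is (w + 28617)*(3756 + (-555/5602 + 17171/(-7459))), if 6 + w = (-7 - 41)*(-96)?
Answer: 5210244775468899/41785318 ≈ 1.2469e+8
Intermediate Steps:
w = 4602 (w = -6 + (-7 - 41)*(-96) = -6 - 48*(-96) = -6 + 4608 = 4602)
(w + 28617)*(3756 + (-555/5602 + 17171/(-7459))) = (4602 + 28617)*(3756 + (-555/5602 + 17171/(-7459))) = 33219*(3756 + (-555*1/5602 + 17171*(-1/7459))) = 33219*(3756 + (-555/5602 - 17171/7459)) = 33219*(3756 - 100331687/41785318) = 33219*(156845322721/41785318) = 5210244775468899/41785318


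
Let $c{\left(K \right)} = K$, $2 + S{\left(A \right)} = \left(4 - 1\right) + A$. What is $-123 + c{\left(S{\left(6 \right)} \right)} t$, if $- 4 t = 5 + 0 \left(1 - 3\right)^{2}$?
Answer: $- \frac{527}{4} \approx -131.75$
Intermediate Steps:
$S{\left(A \right)} = 1 + A$ ($S{\left(A \right)} = -2 + \left(\left(4 - 1\right) + A\right) = -2 + \left(3 + A\right) = 1 + A$)
$t = - \frac{5}{4}$ ($t = - \frac{5 + 0 \left(1 - 3\right)^{2}}{4} = - \frac{5 + 0 \left(-2\right)^{2}}{4} = - \frac{5 + 0 \cdot 4}{4} = - \frac{5 + 0}{4} = \left(- \frac{1}{4}\right) 5 = - \frac{5}{4} \approx -1.25$)
$-123 + c{\left(S{\left(6 \right)} \right)} t = -123 + \left(1 + 6\right) \left(- \frac{5}{4}\right) = -123 + 7 \left(- \frac{5}{4}\right) = -123 - \frac{35}{4} = - \frac{527}{4}$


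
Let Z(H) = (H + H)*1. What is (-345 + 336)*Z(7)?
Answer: -126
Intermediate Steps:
Z(H) = 2*H (Z(H) = (2*H)*1 = 2*H)
(-345 + 336)*Z(7) = (-345 + 336)*(2*7) = -9*14 = -126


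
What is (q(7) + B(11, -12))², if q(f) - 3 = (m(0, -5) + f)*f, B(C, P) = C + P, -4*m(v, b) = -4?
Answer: 3364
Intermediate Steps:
m(v, b) = 1 (m(v, b) = -¼*(-4) = 1)
q(f) = 3 + f*(1 + f) (q(f) = 3 + (1 + f)*f = 3 + f*(1 + f))
(q(7) + B(11, -12))² = ((3 + 7 + 7²) + (11 - 12))² = ((3 + 7 + 49) - 1)² = (59 - 1)² = 58² = 3364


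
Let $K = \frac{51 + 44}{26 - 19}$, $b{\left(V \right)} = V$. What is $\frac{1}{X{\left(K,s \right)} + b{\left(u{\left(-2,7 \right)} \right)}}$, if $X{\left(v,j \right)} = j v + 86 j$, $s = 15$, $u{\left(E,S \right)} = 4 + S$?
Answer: $\frac{7}{10532} \approx 0.00066464$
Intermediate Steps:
$K = \frac{95}{7} \approx 13.571$
$X{\left(v,j \right)} = 86 j + j v$
$\frac{1}{X{\left(K,s \right)} + b{\left(u{\left(-2,7 \right)} \right)}} = \frac{1}{15 \left(86 + \frac{95}{7}\right) + \left(4 + 7\right)} = \frac{1}{15 \cdot \frac{697}{7} + 11} = \frac{1}{\frac{10455}{7} + 11} = \frac{1}{\frac{10532}{7}} = \frac{7}{10532}$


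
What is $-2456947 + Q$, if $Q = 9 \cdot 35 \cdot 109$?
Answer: $-2422612$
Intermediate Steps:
$Q = 34335$ ($Q = 315 \cdot 109 = 34335$)
$-2456947 + Q = -2456947 + 34335 = -2422612$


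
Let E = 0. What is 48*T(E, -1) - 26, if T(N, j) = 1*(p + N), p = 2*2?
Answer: 166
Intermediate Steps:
p = 4
T(N, j) = 4 + N (T(N, j) = 1*(4 + N) = 4 + N)
48*T(E, -1) - 26 = 48*(4 + 0) - 26 = 48*4 - 26 = 192 - 26 = 166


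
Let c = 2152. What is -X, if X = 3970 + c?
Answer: -6122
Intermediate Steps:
X = 6122 (X = 3970 + 2152 = 6122)
-X = -1*6122 = -6122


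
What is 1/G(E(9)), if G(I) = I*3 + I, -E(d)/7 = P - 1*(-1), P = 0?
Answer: -1/28 ≈ -0.035714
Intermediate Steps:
E(d) = -7 (E(d) = -7*(0 - 1*(-1)) = -7*(0 + 1) = -7*1 = -7)
G(I) = 4*I (G(I) = 3*I + I = 4*I)
1/G(E(9)) = 1/(4*(-7)) = 1/(-28) = -1/28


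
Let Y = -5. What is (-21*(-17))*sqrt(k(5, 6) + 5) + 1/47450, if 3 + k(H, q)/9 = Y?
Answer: 1/47450 + 357*I*sqrt(67) ≈ 2.1075e-5 + 2922.2*I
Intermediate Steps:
k(H, q) = -72 (k(H, q) = -27 + 9*(-5) = -27 - 45 = -72)
(-21*(-17))*sqrt(k(5, 6) + 5) + 1/47450 = (-21*(-17))*sqrt(-72 + 5) + 1/47450 = 357*sqrt(-67) + 1/47450 = 357*(I*sqrt(67)) + 1/47450 = 357*I*sqrt(67) + 1/47450 = 1/47450 + 357*I*sqrt(67)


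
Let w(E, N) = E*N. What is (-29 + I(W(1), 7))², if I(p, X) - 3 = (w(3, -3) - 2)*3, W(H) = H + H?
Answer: 3481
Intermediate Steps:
W(H) = 2*H
I(p, X) = -30 (I(p, X) = 3 + (3*(-3) - 2)*3 = 3 + (-9 - 2)*3 = 3 - 11*3 = 3 - 33 = -30)
(-29 + I(W(1), 7))² = (-29 - 30)² = (-59)² = 3481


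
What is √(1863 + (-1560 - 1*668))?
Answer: I*√365 ≈ 19.105*I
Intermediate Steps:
√(1863 + (-1560 - 1*668)) = √(1863 + (-1560 - 668)) = √(1863 - 2228) = √(-365) = I*√365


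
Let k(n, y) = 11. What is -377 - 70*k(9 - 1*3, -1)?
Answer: -1147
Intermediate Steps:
-377 - 70*k(9 - 1*3, -1) = -377 - 70*11 = -377 - 770 = -1147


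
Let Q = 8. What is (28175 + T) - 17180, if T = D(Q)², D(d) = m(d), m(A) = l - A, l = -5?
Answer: 11164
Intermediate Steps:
m(A) = -5 - A
D(d) = -5 - d
T = 169 (T = (-5 - 1*8)² = (-5 - 8)² = (-13)² = 169)
(28175 + T) - 17180 = (28175 + 169) - 17180 = 28344 - 17180 = 11164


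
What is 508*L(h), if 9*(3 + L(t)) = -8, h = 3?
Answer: -17780/9 ≈ -1975.6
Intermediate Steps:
L(t) = -35/9 (L(t) = -3 + (⅑)*(-8) = -3 - 8/9 = -35/9)
508*L(h) = 508*(-35/9) = -17780/9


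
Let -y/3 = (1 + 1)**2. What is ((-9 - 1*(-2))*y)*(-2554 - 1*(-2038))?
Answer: -43344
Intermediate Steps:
y = -12 (y = -3*(1 + 1)**2 = -3*2**2 = -3*4 = -12)
((-9 - 1*(-2))*y)*(-2554 - 1*(-2038)) = ((-9 - 1*(-2))*(-12))*(-2554 - 1*(-2038)) = ((-9 + 2)*(-12))*(-2554 + 2038) = -7*(-12)*(-516) = 84*(-516) = -43344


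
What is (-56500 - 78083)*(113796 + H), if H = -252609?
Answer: 18681869979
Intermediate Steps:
(-56500 - 78083)*(113796 + H) = (-56500 - 78083)*(113796 - 252609) = -134583*(-138813) = 18681869979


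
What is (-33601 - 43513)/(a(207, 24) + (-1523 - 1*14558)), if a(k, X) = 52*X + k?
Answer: 38557/7313 ≈ 5.2724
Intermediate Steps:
a(k, X) = k + 52*X
(-33601 - 43513)/(a(207, 24) + (-1523 - 1*14558)) = (-33601 - 43513)/((207 + 52*24) + (-1523 - 1*14558)) = -77114/((207 + 1248) + (-1523 - 14558)) = -77114/(1455 - 16081) = -77114/(-14626) = -77114*(-1/14626) = 38557/7313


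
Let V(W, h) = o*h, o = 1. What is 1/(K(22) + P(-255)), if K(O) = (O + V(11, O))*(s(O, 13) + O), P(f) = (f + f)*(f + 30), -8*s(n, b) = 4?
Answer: 1/115696 ≈ 8.6433e-6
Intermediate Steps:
s(n, b) = -1/2 (s(n, b) = -1/8*4 = -1/2)
P(f) = 2*f*(30 + f) (P(f) = (2*f)*(30 + f) = 2*f*(30 + f))
V(W, h) = h (V(W, h) = 1*h = h)
K(O) = 2*O*(-1/2 + O) (K(O) = (O + O)*(-1/2 + O) = (2*O)*(-1/2 + O) = 2*O*(-1/2 + O))
1/(K(22) + P(-255)) = 1/(22*(-1 + 2*22) + 2*(-255)*(30 - 255)) = 1/(22*(-1 + 44) + 2*(-255)*(-225)) = 1/(22*43 + 114750) = 1/(946 + 114750) = 1/115696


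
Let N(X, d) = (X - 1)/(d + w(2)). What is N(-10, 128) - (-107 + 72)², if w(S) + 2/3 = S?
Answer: -475333/388 ≈ -1225.1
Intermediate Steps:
w(S) = -⅔ + S
N(X, d) = (-1 + X)/(4/3 + d) (N(X, d) = (X - 1)/(d + (-⅔ + 2)) = (-1 + X)/(d + 4/3) = (-1 + X)/(4/3 + d))
N(-10, 128) - (-107 + 72)² = 3*(-1 - 10)/(4 + 3*128) - (-107 + 72)² = 3*(-11)/(4 + 384) - 1*(-35)² = 3*(-11)/388 - 1*1225 = 3*(1/388)*(-11) - 1225 = -33/388 - 1225 = -475333/388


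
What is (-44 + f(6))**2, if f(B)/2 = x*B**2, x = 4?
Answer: 59536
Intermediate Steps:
f(B) = 8*B**2 (f(B) = 2*(4*B**2) = 8*B**2)
(-44 + f(6))**2 = (-44 + 8*6**2)**2 = (-44 + 8*36)**2 = (-44 + 288)**2 = 244**2 = 59536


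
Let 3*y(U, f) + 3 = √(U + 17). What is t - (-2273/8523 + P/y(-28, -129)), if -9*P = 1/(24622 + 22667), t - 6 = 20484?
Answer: 55056547063339/2686960980 - I*√11/2837340 ≈ 20490.0 - 1.1689e-6*I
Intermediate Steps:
t = 20490 (t = 6 + 20484 = 20490)
y(U, f) = -1 + √(17 + U)/3 (y(U, f) = -1 + √(U + 17)/3 = -1 + √(17 + U)/3)
P = -1/425601 (P = -1/(9*(24622 + 22667)) = -⅑/47289 = -⅑*1/47289 = -1/425601 ≈ -2.3496e-6)
t - (-2273/8523 + P/y(-28, -129)) = 20490 - (-2273/8523 - 1/(425601*(-1 + √(17 - 28)/3))) = 20490 - (-2273*1/8523 - 1/(425601*(-1 + √(-11)/3))) = 20490 - (-2273/8523 - 1/(425601*(-1 + (I*√11)/3))) = 20490 - (-2273/8523 - 1/(425601*(-1 + I*√11/3))) = 20490 + (2273/8523 + 1/(425601*(-1 + I*√11/3))) = 174638543/8523 + 1/(425601*(-1 + I*√11/3))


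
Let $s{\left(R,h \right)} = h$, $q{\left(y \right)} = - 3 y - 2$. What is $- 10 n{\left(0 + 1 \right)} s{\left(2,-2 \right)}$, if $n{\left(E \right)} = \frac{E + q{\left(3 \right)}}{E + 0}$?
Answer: $-200$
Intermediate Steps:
$q{\left(y \right)} = -2 - 3 y$
$n{\left(E \right)} = \frac{-11 + E}{E}$ ($n{\left(E \right)} = \frac{E - 11}{E + 0} = \frac{E - 11}{E} = \frac{-11 + E}{E}$)
$- 10 n{\left(0 + 1 \right)} s{\left(2,-2 \right)} = - 10 \frac{-11 + \left(0 + 1\right)}{0 + 1} \left(-2\right) = - 10 \frac{-11 + 1}{1} \left(-2\right) = - 10 \cdot 1 \left(-10\right) \left(-2\right) = \left(-10\right) \left(-10\right) \left(-2\right) = 100 \left(-2\right) = -200$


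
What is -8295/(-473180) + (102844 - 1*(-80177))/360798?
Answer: 2986489873/5690746588 ≈ 0.52480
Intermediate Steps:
-8295/(-473180) + (102844 - 1*(-80177))/360798 = -8295*(-1/473180) + (102844 + 80177)*(1/360798) = 1659/94636 + 183021*(1/360798) = 1659/94636 + 61007/120266 = 2986489873/5690746588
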